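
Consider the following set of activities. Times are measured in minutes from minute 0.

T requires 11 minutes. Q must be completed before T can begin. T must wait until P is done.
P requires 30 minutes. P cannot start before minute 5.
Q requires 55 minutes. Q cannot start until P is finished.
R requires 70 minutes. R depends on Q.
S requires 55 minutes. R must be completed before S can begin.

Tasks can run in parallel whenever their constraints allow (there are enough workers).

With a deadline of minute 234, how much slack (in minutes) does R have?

P waits on its own release at minute 5, so it starts at minute 5 and finishes at 5 + 30 = minute 35.
Q cannot begin until P (finishes minute 35). It runs from minute 35 to 35 + 55 = minute 90.
R cannot begin until Q (finishes minute 90). It runs from minute 90 to 90 + 70 = minute 160.

Working backward from the deadline:
S must finish by minute 234; it takes 55 minutes, so it must start by 234 − 55 = minute 179.
R must finish before S (must start by minute 179). With a 70-minute duration, R must start by 179 − 70 = minute 109.
So R can start as early as minute 90 and as late as minute 109, giving 109 − 90 = 19 minutes of slack.

19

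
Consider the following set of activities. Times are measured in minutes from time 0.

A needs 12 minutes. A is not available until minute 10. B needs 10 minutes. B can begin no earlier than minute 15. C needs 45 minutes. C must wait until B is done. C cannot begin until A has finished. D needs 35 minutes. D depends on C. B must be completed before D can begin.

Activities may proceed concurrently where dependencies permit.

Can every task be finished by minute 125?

After its own release at minute 15, B can start at minute 15 and finishes at minute 25.
A cannot begin until its own release at minute 10. It runs from minute 10 to 10 + 12 = minute 22.
C needs all of B (finishes minute 25); A (finishes minute 22). That puts its earliest start at minute 25; it finishes at 25 + 45 = minute 70.
D cannot start until C (finishes minute 70); B (finishes minute 25). The controlling bound is minute 70, so D finishes at 70 + 35 = minute 105.
Every task is finished by minute 105, which is no later than the deadline of 125, so the schedule is feasible.

Yes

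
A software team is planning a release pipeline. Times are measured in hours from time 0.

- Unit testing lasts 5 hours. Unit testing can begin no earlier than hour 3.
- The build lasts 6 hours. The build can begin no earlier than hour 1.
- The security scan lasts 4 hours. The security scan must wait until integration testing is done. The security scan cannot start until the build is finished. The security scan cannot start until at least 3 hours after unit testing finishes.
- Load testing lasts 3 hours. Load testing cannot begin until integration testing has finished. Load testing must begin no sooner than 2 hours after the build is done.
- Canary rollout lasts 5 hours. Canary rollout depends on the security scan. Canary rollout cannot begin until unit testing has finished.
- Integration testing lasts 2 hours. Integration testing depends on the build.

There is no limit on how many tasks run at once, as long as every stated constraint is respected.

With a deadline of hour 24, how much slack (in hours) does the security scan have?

Unit testing waits on its own release at hour 3, so it starts at hour 3 and finishes at 3 + 5 = hour 8.
The build cannot begin until its own release at hour 1. It runs from hour 1 to 1 + 6 = hour 7.
Integration testing cannot begin until the build (finishes hour 7). It runs from hour 7 to 7 + 2 = hour 9.
The security scan cannot start until integration testing (finishes hour 9); the build (finishes hour 7); unit testing (finishes hour 8, plus 3-hour gap → hour 11). The controlling bound is hour 11, so the security scan finishes at 11 + 4 = hour 15.

Working backward from the deadline:
Canary rollout must finish by hour 24; it takes 5 hours, so it must start by 24 − 5 = hour 19.
The security scan feeds into canary rollout (must start by hour 19); so the security scan must finish by hour 19 and therefore start by hour 15.
So the security scan can start as early as hour 11 and as late as hour 15, giving 15 − 11 = 4 hours of slack.

4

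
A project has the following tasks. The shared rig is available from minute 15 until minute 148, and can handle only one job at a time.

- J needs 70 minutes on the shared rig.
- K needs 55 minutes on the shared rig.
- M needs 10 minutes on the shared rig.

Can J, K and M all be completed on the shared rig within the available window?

No

The shared rig window is 148 − 15 = 133 minutes.
Running back to back, the jobs need 70 + 55 + 10 = 135 minutes on the shared rig.
Since 135 > 133, they cannot all fit.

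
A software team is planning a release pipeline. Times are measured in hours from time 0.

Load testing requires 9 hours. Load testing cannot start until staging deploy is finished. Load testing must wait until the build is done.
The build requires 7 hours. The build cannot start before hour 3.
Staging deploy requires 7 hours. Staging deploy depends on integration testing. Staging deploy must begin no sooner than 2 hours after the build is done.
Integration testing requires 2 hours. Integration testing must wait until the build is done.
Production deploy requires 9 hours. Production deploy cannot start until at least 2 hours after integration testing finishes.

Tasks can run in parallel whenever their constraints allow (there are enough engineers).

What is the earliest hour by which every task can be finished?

28

The build waits on its own release at hour 3, so it starts at hour 3 and finishes at 3 + 7 = hour 10.
After the build (finishes hour 10), integration testing can start at hour 10 and finishes at hour 12.
Production deploy waits on integration testing (finishes hour 12, plus 2-hour gap → hour 14), so it starts at hour 14 and finishes at 14 + 9 = hour 23.
Staging deploy needs all of integration testing (finishes hour 12); the build (finishes hour 10, plus 2-hour gap → hour 12). That puts its earliest start at hour 12; it finishes at 12 + 7 = hour 19.
Load testing has to wait for staging deploy (finishes hour 19); the build (finishes hour 10). The latest of these is hour 19, so load testing runs hour 19 to 19 + 9 = hour 28.
All tasks are finished once the last one completes. Finish times: The build at 10, Integration testing at 12, Staging deploy at 19, Load testing at 28, Production deploy at 23. The latest is hour 28.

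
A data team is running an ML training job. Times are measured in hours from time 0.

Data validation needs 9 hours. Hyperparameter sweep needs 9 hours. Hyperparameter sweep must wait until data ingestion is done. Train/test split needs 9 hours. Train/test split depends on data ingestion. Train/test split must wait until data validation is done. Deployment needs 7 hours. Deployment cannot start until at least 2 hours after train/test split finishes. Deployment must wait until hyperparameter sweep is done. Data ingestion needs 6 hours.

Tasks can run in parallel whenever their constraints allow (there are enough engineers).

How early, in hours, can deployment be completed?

27

Data validation can start immediately at hour 0; it finishes at hour 9.
Data ingestion can start immediately at hour 0; it finishes at hour 6.
Hyperparameter sweep cannot begin until data ingestion (finishes hour 6). It runs from hour 6 to 6 + 9 = hour 15.
For train/test split: data ingestion (finishes hour 6); data validation (finishes hour 9). Taking the maximum gives a start of hour 9, and it finishes at 9 + 9 = hour 18.
Deployment has to wait for train/test split (finishes hour 18, plus 2-hour gap → hour 20); hyperparameter sweep (finishes hour 15). The latest of these is hour 20, so deployment runs hour 20 to 20 + 7 = hour 27.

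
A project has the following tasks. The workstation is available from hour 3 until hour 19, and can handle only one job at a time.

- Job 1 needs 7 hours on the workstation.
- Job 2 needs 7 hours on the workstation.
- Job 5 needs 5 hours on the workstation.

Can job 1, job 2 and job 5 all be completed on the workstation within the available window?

The workstation window is 19 − 3 = 16 hours.
Running back to back, the jobs need 7 + 7 + 5 = 19 hours on the workstation.
Since 19 > 16, they cannot all fit.

No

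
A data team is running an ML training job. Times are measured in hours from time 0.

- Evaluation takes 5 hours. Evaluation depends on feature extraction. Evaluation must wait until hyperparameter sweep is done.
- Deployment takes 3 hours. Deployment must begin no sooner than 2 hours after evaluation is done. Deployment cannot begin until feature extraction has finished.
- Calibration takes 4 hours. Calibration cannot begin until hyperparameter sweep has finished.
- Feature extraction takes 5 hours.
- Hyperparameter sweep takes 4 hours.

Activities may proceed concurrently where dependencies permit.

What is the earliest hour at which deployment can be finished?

15

Nothing blocks hyperparameter sweep, so it runs from hour 0 to hour 4.
Feature extraction can start immediately at hour 0; it finishes at hour 5.
For evaluation: feature extraction (finishes hour 5); hyperparameter sweep (finishes hour 4). Taking the maximum gives a start of hour 5, and it finishes at 5 + 5 = hour 10.
Deployment has to wait for evaluation (finishes hour 10, plus 2-hour gap → hour 12); feature extraction (finishes hour 5). The latest of these is hour 12, so deployment runs hour 12 to 12 + 3 = hour 15.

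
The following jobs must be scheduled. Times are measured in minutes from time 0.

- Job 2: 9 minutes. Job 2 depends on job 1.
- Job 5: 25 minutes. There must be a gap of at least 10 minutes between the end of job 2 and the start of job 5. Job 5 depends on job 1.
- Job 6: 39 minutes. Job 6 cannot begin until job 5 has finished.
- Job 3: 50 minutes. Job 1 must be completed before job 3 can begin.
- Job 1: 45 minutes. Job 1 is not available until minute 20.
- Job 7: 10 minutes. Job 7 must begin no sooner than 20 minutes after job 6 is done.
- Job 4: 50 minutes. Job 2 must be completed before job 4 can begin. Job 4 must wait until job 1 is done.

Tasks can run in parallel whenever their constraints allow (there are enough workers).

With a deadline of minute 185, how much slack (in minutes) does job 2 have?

After its own release at minute 20, job 1 can start at minute 20 and finishes at minute 65.
Job 2 cannot begin until job 1 (finishes minute 65). It runs from minute 65 to 65 + 9 = minute 74.

Working backward from the deadline:
Nothing follows job 4; the deadline of minute 185 is its only limit. It must start by 185 − 50 = minute 135.
Job 7 must finish by minute 185; it takes 10 minutes, so it must start by 185 − 10 = minute 175.
Job 6 must finish before job 7 (must start by minute 175, minus 20-minute gap → minute 155). With a 39-minute duration, job 6 must start by 155 − 39 = minute 116.
Job 5 feeds into job 6 (must start by minute 116); so job 5 must finish by minute 116 and therefore start by minute 91.
Job 2 feeds job 4 (must start by minute 135); job 5 (must start by minute 91, minus 10-minute gap → minute 81). Taking the minimum, job 2 must finish by minute 81 and start by 81 − 9 = minute 72.
So job 2 can start as early as minute 65 and as late as minute 72, giving 72 − 65 = 7 minutes of slack.

7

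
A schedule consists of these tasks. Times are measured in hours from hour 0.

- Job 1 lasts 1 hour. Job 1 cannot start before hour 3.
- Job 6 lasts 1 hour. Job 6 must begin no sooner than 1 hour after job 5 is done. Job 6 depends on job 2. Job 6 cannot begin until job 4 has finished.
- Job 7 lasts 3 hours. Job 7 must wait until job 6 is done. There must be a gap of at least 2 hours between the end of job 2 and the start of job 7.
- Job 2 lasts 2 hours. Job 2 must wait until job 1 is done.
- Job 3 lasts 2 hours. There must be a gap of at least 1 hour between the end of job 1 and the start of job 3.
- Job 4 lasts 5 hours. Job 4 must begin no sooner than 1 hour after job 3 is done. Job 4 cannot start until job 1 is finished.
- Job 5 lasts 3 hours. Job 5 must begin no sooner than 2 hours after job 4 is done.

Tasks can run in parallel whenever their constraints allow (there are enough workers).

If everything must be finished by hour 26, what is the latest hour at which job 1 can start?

To finish by hour 26, job 7 (duration 3) must start no later than hour 23.
Since job 7 (must start by hour 23) depends on it, job 6 must finish by hour 23. Backing off its 1-hour duration gives a latest start of hour 22.
Job 2 must finish in time for job 6 (must start by hour 22); job 7 (must start by hour 23, minus 2-hour gap → hour 21). The tightest is hour 21, so job 2 must start by 21 − 2 = hour 19.
Job 5 feeds into job 6 (must start by hour 22, minus 1-hour gap → hour 21); so job 5 must finish by hour 21 and therefore start by hour 18.
For job 4: job 5 (must start by hour 18, minus 2-hour gap → hour 16); job 6 (must start by hour 22). The most restrictive is hour 16; with a 5-hour duration, job 4 must start by hour 11.
Job 3 must finish before job 4 (must start by hour 11, minus 1-hour gap → hour 10). With a 2-hour duration, job 3 must start by 10 − 2 = hour 8.
Job 1 feeds job 2 (must start by hour 19); job 3 (must start by hour 8, minus 1-hour gap → hour 7); job 4 (must start by hour 11). Taking the minimum, job 1 must finish by hour 7 and start by 7 − 1 = hour 6.

6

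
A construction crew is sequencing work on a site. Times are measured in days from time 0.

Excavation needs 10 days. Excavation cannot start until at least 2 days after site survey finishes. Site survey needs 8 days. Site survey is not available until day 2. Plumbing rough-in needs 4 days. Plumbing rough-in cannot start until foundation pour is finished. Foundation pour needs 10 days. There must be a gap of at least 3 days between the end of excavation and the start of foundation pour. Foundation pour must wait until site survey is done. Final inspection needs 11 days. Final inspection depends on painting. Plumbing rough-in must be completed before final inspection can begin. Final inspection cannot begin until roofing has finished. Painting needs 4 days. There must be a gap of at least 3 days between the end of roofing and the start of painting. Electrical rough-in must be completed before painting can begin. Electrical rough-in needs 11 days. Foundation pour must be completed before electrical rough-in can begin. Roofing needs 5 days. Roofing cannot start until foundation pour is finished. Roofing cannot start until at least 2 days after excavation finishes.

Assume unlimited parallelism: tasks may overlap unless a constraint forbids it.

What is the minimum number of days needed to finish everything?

After its own release at day 2, site survey can start at day 2 and finishes at day 10.
After site survey (finishes day 10, plus 2-day gap → day 12), excavation can start at day 12 and finishes at day 22.
Foundation pour needs all of excavation (finishes day 22, plus 3-day gap → day 25); site survey (finishes day 10). That puts its earliest start at day 25; it finishes at 25 + 10 = day 35.
Electrical rough-in cannot begin until foundation pour (finishes day 35). It runs from day 35 to 35 + 11 = day 46.
Plumbing rough-in cannot begin until foundation pour (finishes day 35). It runs from day 35 to 35 + 4 = day 39.
For roofing: foundation pour (finishes day 35); excavation (finishes day 22, plus 2-day gap → day 24). Taking the maximum gives a start of day 35, and it finishes at 35 + 5 = day 40.
Painting has to wait for roofing (finishes day 40, plus 3-day gap → day 43); electrical rough-in (finishes day 46). The latest of these is day 46, so painting runs day 46 to 46 + 4 = day 50.
Final inspection needs all of painting (finishes day 50); plumbing rough-in (finishes day 39); roofing (finishes day 40). That puts its earliest start at day 50; it finishes at 50 + 11 = day 61.
All tasks are finished once the last one completes. Finish times: Site survey at 10, Excavation at 22, Foundation pour at 35, Roofing at 40, Plumbing rough-in at 39, Electrical rough-in at 46, Painting at 50, Final inspection at 61. The latest is day 61.

61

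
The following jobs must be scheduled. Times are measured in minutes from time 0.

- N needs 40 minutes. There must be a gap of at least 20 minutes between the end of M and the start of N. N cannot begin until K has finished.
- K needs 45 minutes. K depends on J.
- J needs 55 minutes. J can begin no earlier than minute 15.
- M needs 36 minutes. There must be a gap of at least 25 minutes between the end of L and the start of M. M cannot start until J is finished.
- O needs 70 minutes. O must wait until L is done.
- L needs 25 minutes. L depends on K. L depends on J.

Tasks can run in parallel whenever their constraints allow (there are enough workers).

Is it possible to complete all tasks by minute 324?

J cannot begin until its own release at minute 15. It runs from minute 15 to 15 + 55 = minute 70.
K cannot begin until J (finishes minute 70). It runs from minute 70 to 70 + 45 = minute 115.
L has to wait for K (finishes minute 115); J (finishes minute 70). The latest of these is minute 115, so L runs minute 115 to 115 + 25 = minute 140.
O cannot begin until L (finishes minute 140). It runs from minute 140 to 140 + 70 = minute 210.
For M: L (finishes minute 140, plus 25-minute gap → minute 165); J (finishes minute 70). Taking the maximum gives a start of minute 165, and it finishes at 165 + 36 = minute 201.
N has to wait for M (finishes minute 201, plus 20-minute gap → minute 221); K (finishes minute 115). The latest of these is minute 221, so N runs minute 221 to 221 + 40 = minute 261.
Every task is finished by minute 261, which is no later than the deadline of 324, so the schedule is feasible.

Yes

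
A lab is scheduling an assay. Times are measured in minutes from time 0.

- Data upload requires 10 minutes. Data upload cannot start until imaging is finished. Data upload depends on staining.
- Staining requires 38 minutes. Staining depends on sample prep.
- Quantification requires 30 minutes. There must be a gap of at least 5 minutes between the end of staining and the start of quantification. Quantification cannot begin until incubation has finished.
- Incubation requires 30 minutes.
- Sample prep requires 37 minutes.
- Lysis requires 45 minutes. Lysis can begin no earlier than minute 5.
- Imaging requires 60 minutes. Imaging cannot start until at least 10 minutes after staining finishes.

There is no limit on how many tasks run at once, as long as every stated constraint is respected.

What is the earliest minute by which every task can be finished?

Nothing blocks incubation, so it runs from minute 0 to minute 30.
Lysis cannot begin until its own release at minute 5. It runs from minute 5 to 5 + 45 = minute 50.
Sample prep can start immediately at minute 0; it finishes at minute 37.
Staining waits on sample prep (finishes minute 37), so it starts at minute 37 and finishes at 37 + 38 = minute 75.
For quantification: staining (finishes minute 75, plus 5-minute gap → minute 80); incubation (finishes minute 30). Taking the maximum gives a start of minute 80, and it finishes at 80 + 30 = minute 110.
Imaging cannot begin until staining (finishes minute 75, plus 10-minute gap → minute 85). It runs from minute 85 to 85 + 60 = minute 145.
Data upload has to wait for imaging (finishes minute 145); staining (finishes minute 75). The latest of these is minute 145, so data upload runs minute 145 to 145 + 10 = minute 155.
All tasks are finished once the last one completes. Finish times: Sample prep at 37, Lysis at 50, Incubation at 30, Staining at 75, Imaging at 145, Quantification at 110, Data upload at 155. The latest is minute 155.

155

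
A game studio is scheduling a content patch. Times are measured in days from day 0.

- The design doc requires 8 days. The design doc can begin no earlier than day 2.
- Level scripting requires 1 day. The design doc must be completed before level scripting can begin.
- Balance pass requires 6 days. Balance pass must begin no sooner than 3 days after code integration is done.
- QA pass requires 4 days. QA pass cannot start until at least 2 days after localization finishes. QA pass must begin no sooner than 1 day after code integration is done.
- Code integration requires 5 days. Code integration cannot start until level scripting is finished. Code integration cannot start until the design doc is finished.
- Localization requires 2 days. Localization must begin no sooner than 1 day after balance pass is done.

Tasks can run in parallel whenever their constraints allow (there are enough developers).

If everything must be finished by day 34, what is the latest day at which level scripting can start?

10

QA pass has no dependents, so it just needs to finish by day 34. Starting by 34 − 4 = day 30 achieves that.
Since QA pass (must start by day 30, minus 2-day gap → day 28) depends on it, localization must finish by day 28. Backing off its 2-day duration gives a latest start of day 26.
Balance pass must finish before localization (must start by day 26, minus 1-day gap → day 25). With a 6-day duration, balance pass must start by 25 − 6 = day 19.
Code integration must finish in time for balance pass (must start by day 19, minus 3-day gap → day 16); QA pass (must start by day 30, minus 1-day gap → day 29). The tightest is day 16, so code integration must start by 16 − 5 = day 11.
Level scripting has to be done before code integration (must start by day 11). That means finishing by day 11, i.e. starting by 11 − 1 = day 10.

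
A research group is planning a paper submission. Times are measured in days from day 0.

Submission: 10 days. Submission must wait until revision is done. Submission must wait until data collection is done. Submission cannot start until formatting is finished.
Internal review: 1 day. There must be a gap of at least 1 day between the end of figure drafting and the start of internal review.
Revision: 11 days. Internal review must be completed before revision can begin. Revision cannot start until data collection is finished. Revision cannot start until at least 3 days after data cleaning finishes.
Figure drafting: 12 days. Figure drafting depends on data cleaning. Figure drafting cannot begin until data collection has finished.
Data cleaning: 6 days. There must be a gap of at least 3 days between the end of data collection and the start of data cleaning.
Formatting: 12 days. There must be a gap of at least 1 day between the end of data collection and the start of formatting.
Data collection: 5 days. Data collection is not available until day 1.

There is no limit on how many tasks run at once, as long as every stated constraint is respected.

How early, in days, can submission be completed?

50

After its own release at day 1, data collection can start at day 1 and finishes at day 6.
Formatting waits on data collection (finishes day 6, plus 1-day gap → day 7), so it starts at day 7 and finishes at 7 + 12 = day 19.
After data collection (finishes day 6, plus 3-day gap → day 9), data cleaning can start at day 9 and finishes at day 15.
Figure drafting needs all of data cleaning (finishes day 15); data collection (finishes day 6). That puts its earliest start at day 15; it finishes at 15 + 12 = day 27.
Internal review waits on figure drafting (finishes day 27, plus 1-day gap → day 28), so it starts at day 28 and finishes at 28 + 1 = day 29.
Revision needs all of internal review (finishes day 29); data collection (finishes day 6); data cleaning (finishes day 15, plus 3-day gap → day 18). That puts its earliest start at day 29; it finishes at 29 + 11 = day 40.
Submission has to wait for revision (finishes day 40); data collection (finishes day 6); formatting (finishes day 19). The latest of these is day 40, so submission runs day 40 to 40 + 10 = day 50.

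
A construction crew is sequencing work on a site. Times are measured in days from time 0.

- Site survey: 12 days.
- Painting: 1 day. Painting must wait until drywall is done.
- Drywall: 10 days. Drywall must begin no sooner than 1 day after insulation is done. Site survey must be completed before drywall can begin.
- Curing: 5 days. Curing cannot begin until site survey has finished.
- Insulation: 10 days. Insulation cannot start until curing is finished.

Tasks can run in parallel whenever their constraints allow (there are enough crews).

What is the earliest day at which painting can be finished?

Nothing blocks site survey, so it runs from day 0 to day 12.
After site survey (finishes day 12), curing can start at day 12 and finishes at day 17.
Insulation waits on curing (finishes day 17), so it starts at day 17 and finishes at 17 + 10 = day 27.
Drywall has to wait for insulation (finishes day 27, plus 1-day gap → day 28); site survey (finishes day 12). The latest of these is day 28, so drywall runs day 28 to 28 + 10 = day 38.
Painting cannot begin until drywall (finishes day 38). It runs from day 38 to 38 + 1 = day 39.

39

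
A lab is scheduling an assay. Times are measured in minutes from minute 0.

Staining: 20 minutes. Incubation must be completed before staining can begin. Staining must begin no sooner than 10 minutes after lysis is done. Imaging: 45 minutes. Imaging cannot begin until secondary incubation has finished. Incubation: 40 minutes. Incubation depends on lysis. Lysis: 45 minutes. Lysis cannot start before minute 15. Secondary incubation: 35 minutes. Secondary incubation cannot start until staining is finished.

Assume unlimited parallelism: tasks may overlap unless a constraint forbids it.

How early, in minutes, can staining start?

100

After its own release at minute 15, lysis can start at minute 15 and finishes at minute 60.
After lysis (finishes minute 60), incubation can start at minute 60 and finishes at minute 100.
Staining waits on incubation (finishes minute 100); lysis (finishes minute 60, plus 10-minute gap → minute 70). The latest of these is minute 100, which is the earliest staining can start.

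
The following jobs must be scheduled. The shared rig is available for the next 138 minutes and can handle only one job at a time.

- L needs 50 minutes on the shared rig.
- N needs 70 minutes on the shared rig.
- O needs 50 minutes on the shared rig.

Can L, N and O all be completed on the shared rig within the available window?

No

Running back to back, the jobs need 50 + 70 + 50 = 170 minutes on the shared rig.
Since 170 > 138, they cannot all fit.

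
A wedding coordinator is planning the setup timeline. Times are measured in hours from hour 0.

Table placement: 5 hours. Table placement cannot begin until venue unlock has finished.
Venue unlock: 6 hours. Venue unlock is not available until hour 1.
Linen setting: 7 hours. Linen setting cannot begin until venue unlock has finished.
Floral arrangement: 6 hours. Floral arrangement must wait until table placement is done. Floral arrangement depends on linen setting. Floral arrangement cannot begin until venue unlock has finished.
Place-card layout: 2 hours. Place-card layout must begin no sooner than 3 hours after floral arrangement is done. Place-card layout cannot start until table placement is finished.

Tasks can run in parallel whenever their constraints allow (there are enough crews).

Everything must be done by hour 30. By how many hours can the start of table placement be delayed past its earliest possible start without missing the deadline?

After its own release at hour 1, venue unlock can start at hour 1 and finishes at hour 7.
Table placement waits on venue unlock (finishes hour 7), so it starts at hour 7 and finishes at 7 + 5 = hour 12.

Working backward from the deadline:
To finish by hour 30, place-card layout (duration 2) must start no later than hour 28.
Floral arrangement has to be done before place-card layout (must start by hour 28, minus 3-hour gap → hour 25). That means finishing by hour 25, i.e. starting by 25 − 6 = hour 19.
For table placement: floral arrangement (must start by hour 19); place-card layout (must start by hour 28). The most restrictive is hour 19; with a 5-hour duration, table placement must start by hour 14.
So table placement can start as early as hour 7 and as late as hour 14, giving 14 − 7 = 7 hours of slack.

7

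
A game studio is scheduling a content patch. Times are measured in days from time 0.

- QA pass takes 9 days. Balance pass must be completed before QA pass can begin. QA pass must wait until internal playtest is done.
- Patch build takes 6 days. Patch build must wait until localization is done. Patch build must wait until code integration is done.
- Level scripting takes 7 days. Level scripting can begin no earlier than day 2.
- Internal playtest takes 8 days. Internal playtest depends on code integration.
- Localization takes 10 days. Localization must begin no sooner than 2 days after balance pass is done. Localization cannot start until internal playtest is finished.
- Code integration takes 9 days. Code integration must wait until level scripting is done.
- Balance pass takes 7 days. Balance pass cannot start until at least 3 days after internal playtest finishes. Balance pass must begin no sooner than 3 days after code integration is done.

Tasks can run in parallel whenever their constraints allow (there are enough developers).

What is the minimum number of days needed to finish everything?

54

Level scripting cannot begin until its own release at day 2. It runs from day 2 to 2 + 7 = day 9.
Code integration waits on level scripting (finishes day 9), so it starts at day 9 and finishes at 9 + 9 = day 18.
Internal playtest waits on code integration (finishes day 18), so it starts at day 18 and finishes at 18 + 8 = day 26.
Balance pass needs all of internal playtest (finishes day 26, plus 3-day gap → day 29); code integration (finishes day 18, plus 3-day gap → day 21). That puts its earliest start at day 29; it finishes at 29 + 7 = day 36.
QA pass cannot start until balance pass (finishes day 36); internal playtest (finishes day 26). The controlling bound is day 36, so QA pass finishes at 36 + 9 = day 45.
Localization cannot start until balance pass (finishes day 36, plus 2-day gap → day 38); internal playtest (finishes day 26). The controlling bound is day 38, so localization finishes at 38 + 10 = day 48.
Patch build has to wait for localization (finishes day 48); code integration (finishes day 18). The latest of these is day 48, so patch build runs day 48 to 48 + 6 = day 54.
All tasks are finished once the last one completes. Finish times: Level scripting at 9, Code integration at 18, Internal playtest at 26, Balance pass at 36, Localization at 48, QA pass at 45, Patch build at 54. The latest is day 54.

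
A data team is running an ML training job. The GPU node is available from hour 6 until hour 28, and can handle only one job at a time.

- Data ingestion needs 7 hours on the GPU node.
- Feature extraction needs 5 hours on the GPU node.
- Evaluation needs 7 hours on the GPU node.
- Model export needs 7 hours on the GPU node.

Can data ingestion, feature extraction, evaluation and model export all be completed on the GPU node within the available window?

The GPU node window is 28 − 6 = 22 hours.
Running back to back, the jobs need 7 + 5 + 7 + 7 = 26 hours on the GPU node.
Since 26 > 22, they cannot all fit.

No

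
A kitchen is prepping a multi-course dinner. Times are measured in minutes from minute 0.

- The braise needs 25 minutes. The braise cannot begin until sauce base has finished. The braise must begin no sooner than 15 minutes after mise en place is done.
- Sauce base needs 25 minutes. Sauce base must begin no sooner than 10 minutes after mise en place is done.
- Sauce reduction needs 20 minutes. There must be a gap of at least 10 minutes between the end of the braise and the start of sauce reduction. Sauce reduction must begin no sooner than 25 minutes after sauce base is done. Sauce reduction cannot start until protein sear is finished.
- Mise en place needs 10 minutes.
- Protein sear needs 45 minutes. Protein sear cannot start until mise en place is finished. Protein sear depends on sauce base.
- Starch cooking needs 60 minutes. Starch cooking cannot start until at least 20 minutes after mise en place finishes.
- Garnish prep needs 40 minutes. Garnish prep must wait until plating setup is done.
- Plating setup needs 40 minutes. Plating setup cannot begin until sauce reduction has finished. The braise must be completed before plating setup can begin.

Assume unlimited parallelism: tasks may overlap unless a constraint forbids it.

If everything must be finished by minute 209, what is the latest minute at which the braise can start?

74

Garnish prep has no dependents, so it just needs to finish by minute 209. Starting by 209 − 40 = minute 169 achieves that.
Plating setup feeds into garnish prep (must start by minute 169); so plating setup must finish by minute 169 and therefore start by minute 129.
Sauce reduction feeds into plating setup (must start by minute 129); so sauce reduction must finish by minute 129 and therefore start by minute 109.
For the braise: sauce reduction (must start by minute 109, minus 10-minute gap → minute 99); plating setup (must start by minute 129). The most restrictive is minute 99; with a 25-minute duration, the braise must start by minute 74.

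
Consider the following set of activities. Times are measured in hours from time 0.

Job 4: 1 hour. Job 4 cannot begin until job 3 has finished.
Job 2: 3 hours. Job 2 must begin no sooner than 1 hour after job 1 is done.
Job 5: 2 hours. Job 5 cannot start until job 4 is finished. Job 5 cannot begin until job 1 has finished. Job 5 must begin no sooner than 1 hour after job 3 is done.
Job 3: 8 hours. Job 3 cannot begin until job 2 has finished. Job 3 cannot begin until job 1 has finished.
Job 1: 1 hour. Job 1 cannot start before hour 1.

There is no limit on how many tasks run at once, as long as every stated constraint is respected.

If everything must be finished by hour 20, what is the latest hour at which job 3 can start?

9

Job 5 has no dependents, so it just needs to finish by hour 20. Starting by 20 − 2 = hour 18 achieves that.
Job 4 has to be done before job 5 (must start by hour 18). That means finishing by hour 18, i.e. starting by 18 − 1 = hour 17.
Job 3 has several dependents: job 4 (must start by hour 17); job 5 (must start by hour 18, minus 1-hour gap → hour 17). The earliest of those limits is hour 17, so job 3 must start by 17 − 8 = hour 9.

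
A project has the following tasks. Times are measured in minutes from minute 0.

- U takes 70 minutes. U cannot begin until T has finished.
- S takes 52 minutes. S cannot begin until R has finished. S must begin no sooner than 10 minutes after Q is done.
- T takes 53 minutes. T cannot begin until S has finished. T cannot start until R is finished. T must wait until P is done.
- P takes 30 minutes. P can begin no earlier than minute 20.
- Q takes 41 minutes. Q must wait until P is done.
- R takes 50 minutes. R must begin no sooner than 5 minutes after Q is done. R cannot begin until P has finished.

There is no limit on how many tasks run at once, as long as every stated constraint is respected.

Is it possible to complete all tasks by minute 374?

After its own release at minute 20, P can start at minute 20 and finishes at minute 50.
Q cannot begin until P (finishes minute 50). It runs from minute 50 to 50 + 41 = minute 91.
R cannot start until Q (finishes minute 91, plus 5-minute gap → minute 96); P (finishes minute 50). The controlling bound is minute 96, so R finishes at 96 + 50 = minute 146.
S cannot start until R (finishes minute 146); Q (finishes minute 91, plus 10-minute gap → minute 101). The controlling bound is minute 146, so S finishes at 146 + 52 = minute 198.
T needs all of S (finishes minute 198); R (finishes minute 146); P (finishes minute 50). That puts its earliest start at minute 198; it finishes at 198 + 53 = minute 251.
After T (finishes minute 251), U can start at minute 251 and finishes at minute 321.
Every task is finished by minute 321, which is no later than the deadline of 374, so the schedule is feasible.

Yes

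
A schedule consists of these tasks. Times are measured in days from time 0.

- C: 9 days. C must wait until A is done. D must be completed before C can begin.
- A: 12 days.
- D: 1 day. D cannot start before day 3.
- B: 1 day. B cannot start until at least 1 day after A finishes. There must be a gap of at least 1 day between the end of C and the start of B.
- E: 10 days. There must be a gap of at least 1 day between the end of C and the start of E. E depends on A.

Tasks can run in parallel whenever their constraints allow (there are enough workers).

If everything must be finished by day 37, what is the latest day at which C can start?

17

B has no dependents, so it just needs to finish by day 37. Starting by 37 − 1 = day 36 achieves that.
E has no dependents, so it just needs to finish by day 37. Starting by 37 − 10 = day 27 achieves that.
C feeds B (must start by day 36, minus 1-day gap → day 35); E (must start by day 27, minus 1-day gap → day 26). Taking the minimum, C must finish by day 26 and start by 26 − 9 = day 17.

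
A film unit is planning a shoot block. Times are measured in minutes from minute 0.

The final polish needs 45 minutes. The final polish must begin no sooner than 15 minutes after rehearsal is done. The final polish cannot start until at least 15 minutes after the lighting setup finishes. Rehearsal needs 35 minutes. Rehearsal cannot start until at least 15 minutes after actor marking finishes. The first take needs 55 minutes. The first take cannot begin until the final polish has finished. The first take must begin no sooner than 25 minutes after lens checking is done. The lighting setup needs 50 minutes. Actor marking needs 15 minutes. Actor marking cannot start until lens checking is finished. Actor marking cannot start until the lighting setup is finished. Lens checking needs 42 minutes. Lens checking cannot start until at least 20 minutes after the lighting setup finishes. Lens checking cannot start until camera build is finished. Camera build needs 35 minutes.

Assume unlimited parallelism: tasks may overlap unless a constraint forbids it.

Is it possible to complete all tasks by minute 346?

Camera build can start immediately at minute 0; it finishes at minute 35.
The lighting setup can start immediately at minute 0; it finishes at minute 50.
Lens checking cannot start until the lighting setup (finishes minute 50, plus 20-minute gap → minute 70); camera build (finishes minute 35). The controlling bound is minute 70, so lens checking finishes at 70 + 42 = minute 112.
For actor marking: lens checking (finishes minute 112); the lighting setup (finishes minute 50). Taking the maximum gives a start of minute 112, and it finishes at 112 + 15 = minute 127.
After actor marking (finishes minute 127, plus 15-minute gap → minute 142), rehearsal can start at minute 142 and finishes at minute 177.
The final polish needs all of rehearsal (finishes minute 177, plus 15-minute gap → minute 192); the lighting setup (finishes minute 50, plus 15-minute gap → minute 65). That puts its earliest start at minute 192; it finishes at 192 + 45 = minute 237.
The first take cannot start until the final polish (finishes minute 237); lens checking (finishes minute 112, plus 25-minute gap → minute 137). The controlling bound is minute 237, so the first take finishes at 237 + 55 = minute 292.
Every task is finished by minute 292, which is no later than the deadline of 346, so the schedule is feasible.

Yes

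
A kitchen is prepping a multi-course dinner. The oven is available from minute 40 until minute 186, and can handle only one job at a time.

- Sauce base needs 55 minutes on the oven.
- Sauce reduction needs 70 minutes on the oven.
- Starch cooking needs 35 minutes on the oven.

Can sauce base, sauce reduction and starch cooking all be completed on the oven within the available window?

No

The oven window is 186 − 40 = 146 minutes.
Running back to back, the jobs need 55 + 70 + 35 = 160 minutes on the oven.
Since 160 > 146, they cannot all fit.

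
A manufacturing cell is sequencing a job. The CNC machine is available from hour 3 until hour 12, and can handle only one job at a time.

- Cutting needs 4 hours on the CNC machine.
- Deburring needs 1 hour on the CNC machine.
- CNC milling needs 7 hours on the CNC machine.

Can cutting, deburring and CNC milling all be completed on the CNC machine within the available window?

No

The CNC machine window is 12 − 3 = 9 hours.
Running back to back, the jobs need 4 + 1 + 7 = 12 hours on the CNC machine.
Since 12 > 9, they cannot all fit.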